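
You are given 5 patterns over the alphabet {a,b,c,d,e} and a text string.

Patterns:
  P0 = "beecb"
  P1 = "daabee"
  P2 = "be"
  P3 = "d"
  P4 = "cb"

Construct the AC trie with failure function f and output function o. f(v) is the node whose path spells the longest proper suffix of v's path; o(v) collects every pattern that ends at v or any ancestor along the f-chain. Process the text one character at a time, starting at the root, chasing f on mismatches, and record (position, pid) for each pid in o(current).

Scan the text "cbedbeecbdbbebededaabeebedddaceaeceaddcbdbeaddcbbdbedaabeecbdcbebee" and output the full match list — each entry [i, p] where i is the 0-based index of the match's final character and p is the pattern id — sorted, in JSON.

Construct AC machine:
Trie (insert patterns):
  n0 'ε': b→1 c→12 d→6
  n1 'b': e→2
  n2 'be': e→3  [P2 ends]
  n3 'bee': c→4
  n4 'beec': b→5
  n5 'beecb': ·  [P0 ends]
  n6 'd': a→7  [P3 ends]
  n7 'da': a→8
  n8 'daa': b→9
  n9 'daab': e→10
  n10 'daabe': e→11
  n11 'daabee': ·  [P1 ends]
  n12 'c': b→13
  n13 'cb': ·  [P4 ends]

BFS fail/out derivation:
  fail(1) 'b': from fail(0)=0 chase 'b': 0 ⇒ 0;  out=∅∪out(0)=∅
  fail(6) 'd': from fail(0)=0 chase 'd': 0 ⇒ 0;  out={3}∪out(0)={3}
  fail(12) 'c': from fail(0)=0 chase 'c': 0 ⇒ 0;  out=∅∪out(0)=∅
  fail(2) 'be': from fail(1)=0 chase 'e': 0 ⇒ 0;  out={2}∪out(0)={2}
  fail(7) 'da': from fail(6)=0 chase 'a': 0 ⇒ 0;  out=∅∪out(0)=∅
  fail(13) 'cb': from fail(12)=0 chase 'b': 0 ⇒ 1;  out={4}∪out(1)={4}
  fail(3) 'bee': from fail(2)=0 chase 'e': 0 ⇒ 0;  out=∅∪out(0)=∅
  fail(8) 'daa': from fail(7)=0 chase 'a': 0 ⇒ 0;  out=∅∪out(0)=∅
  fail(4) 'beec': from fail(3)=0 chase 'c': 0 ⇒ 12;  out=∅∪out(12)=∅
  fail(9) 'daab': from fail(8)=0 chase 'b': 0 ⇒ 1;  out=∅∪out(1)=∅
  fail(5) 'beecb': from fail(4)=12 chase 'b': 12 ⇒ 13;  out={0}∪out(13)={0,4}
  fail(10) 'daabe': from fail(9)=1 chase 'e': 1 ⇒ 2;  out=∅∪out(2)={2}
  fail(11) 'daabee': from fail(10)=2 chase 'e': 2 ⇒ 3;  out={1}∪out(3)={1}

Scan:
i=0 'c': node 0→12
i=1 'b': node 12→13  ** P4@[0:1]
i=2 'e': node 13→2 ·f  ** P2@[1:2]
i=3 'd': node 2→6 ·f  ** P3@[3:3]
i=4 'b': node 6→1 ·f
i=5 'e': node 1→2  ** P2@[4:5]
i=6 'e': node 2→3
i=7 'c': node 3→4
i=8 'b': node 4→5  ** P0@[4:8],P4@[7:8]
i=9 'd': node 5→6 ·f  ** P3@[9:9]
i=10 'b': node 6→1 ·f
i=11 'b': node 1→1 ·f
i=12 'e': node 1→2  ** P2@[11:12]
i=13 'b': node 2→1 ·f
i=14 'e': node 1→2  ** P2@[13:14]
i=15 'd': node 2→6 ·f  ** P3@[15:15]
i=16 'e': node 6→0 ·f
i=17 'd': node 0→6  ** P3@[17:17]
i=18 'a': node 6→7
i=19 'a': node 7→8
i=20 'b': node 8→9
i=21 'e': node 9→10  ** P2@[20:21]
i=22 'e': node 10→11  ** P1@[17:22]
i=23 'b': node 11→1 ·f
i=24 'e': node 1→2  ** P2@[23:24]
i=25 'd': node 2→6 ·f  ** P3@[25:25]
i=26 'd': node 6→6 ·f  ** P3@[26:26]
i=27 'd': node 6→6 ·f  ** P3@[27:27]
i=28 'a': node 6→7
i=29 'c': node 7→12 ·f
i=30 'e': node 12→0 ·f
i=31 'a': node 0→0
i=32 'e': node 0→0
i=33 'c': node 0→12
i=34 'e': node 12→0 ·f
i=35 'a': node 0→0
i=36 'd': node 0→6  ** P3@[36:36]
i=37 'd': node 6→6 ·f  ** P3@[37:37]
i=38 'c': node 6→12 ·f
i=39 'b': node 12→13  ** P4@[38:39]
i=40 'd': node 13→6 ·f  ** P3@[40:40]
i=41 'b': node 6→1 ·f
i=42 'e': node 1→2  ** P2@[41:42]
i=43 'a': node 2→0 ·f
i=44 'd': node 0→6  ** P3@[44:44]
i=45 'd': node 6→6 ·f  ** P3@[45:45]
i=46 'c': node 6→12 ·f
i=47 'b': node 12→13  ** P4@[46:47]
i=48 'b': node 13→1 ·f
i=49 'd': node 1→6 ·f  ** P3@[49:49]
i=50 'b': node 6→1 ·f
i=51 'e': node 1→2  ** P2@[50:51]
i=52 'd': node 2→6 ·f  ** P3@[52:52]
i=53 'a': node 6→7
i=54 'a': node 7→8
i=55 'b': node 8→9
i=56 'e': node 9→10  ** P2@[55:56]
i=57 'e': node 10→11  ** P1@[52:57]
i=58 'c': node 11→4 ·f
i=59 'b': node 4→5  ** P0@[55:59],P4@[58:59]
i=60 'd': node 5→6 ·f  ** P3@[60:60]
i=61 'c': node 6→12 ·f
i=62 'b': node 12→13  ** P4@[61:62]
i=63 'e': node 13→2 ·f  ** P2@[62:63]
i=64 'b': node 2→1 ·f
i=65 'e': node 1→2  ** P2@[64:65]
i=66 'e': node 2→3

Result: [[1,4],[2,2],[3,3],[5,2],[8,0],[8,4],[9,3],[12,2],[14,2],[15,3],[17,3],[21,2],[22,1],[24,2],[25,3],[26,3],[27,3],[36,3],[37,3],[39,4],[40,3],[42,2],[44,3],[45,3],[47,4],[49,3],[51,2],[52,3],[56,2],[57,1],[59,0],[59,4],[60,3],[62,4],[63,2],[65,2]]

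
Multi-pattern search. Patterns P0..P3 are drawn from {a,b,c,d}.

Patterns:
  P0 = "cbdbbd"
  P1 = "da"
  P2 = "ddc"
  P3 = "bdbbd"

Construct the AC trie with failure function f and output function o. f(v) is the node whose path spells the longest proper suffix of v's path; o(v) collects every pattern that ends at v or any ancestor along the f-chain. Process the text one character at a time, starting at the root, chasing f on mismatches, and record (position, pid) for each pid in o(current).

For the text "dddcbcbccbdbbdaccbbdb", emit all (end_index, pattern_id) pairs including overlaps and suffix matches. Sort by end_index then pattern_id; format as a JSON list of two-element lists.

Build automaton:
Trie nodes:
  n0 'ε': b→11 c→1 d→7
  n1 'c': b→2
  n2 'cb': d→3
  n3 'cbd': b→4
  n4 'cbdb': b→5
  n5 'cbdbb': d→6
  n6 'cbdbbd': ·  ←P0
  n7 'd': a→8 d→9
  n8 'da': ·  ←P1
  n9 'dd': c→10
  n10 'ddc': ·  ←P2
  n11 'b': d→12
  n12 'bd': b→13
  n13 'bdb': b→14
  n14 'bdbb': d→15
  n15 'bdbbd': ·  ←P3

BFS fail/out derivation:
  n1('c'): parent n0 fail=0; on 'c' 0 → fail=0;  out ∅∪∅=∅
  n7('d'): parent n0 fail=0; on 'd' 0 → fail=0;  out ∅∪∅=∅
  n11('b'): parent n0 fail=0; on 'b' 0 → fail=0;  out ∅∪∅=∅
  n2('cb'): parent n1 fail=0; on 'b' 0 → fail=11;  out ∅∪∅=∅
  n8('da'): parent n7 fail=0; on 'a' 0 → fail=0;  out {1}∪∅={1}
  n9('dd'): parent n7 fail=0; on 'd' 0 → fail=7;  out ∅∪∅=∅
  n12('bd'): parent n11 fail=0; on 'd' 0 → fail=7;  out ∅∪∅=∅
  n3('cbd'): parent n2 fail=11; on 'd' 11 → fail=12;  out ∅∪∅=∅
  n10('ddc'): parent n9 fail=7; on 'c' 7→0 → fail=1;  out {2}∪∅={2}
  n13('bdb'): parent n12 fail=7; on 'b' 7→0 → fail=11;  out ∅∪∅=∅
  n4('cbdb'): parent n3 fail=12; on 'b' 12 → fail=13;  out ∅∪∅=∅
  n14('bdbb'): parent n13 fail=11; on 'b' 11→0 → fail=11;  out ∅∪∅=∅
  n5('cbdbb'): parent n4 fail=13; on 'b' 13 → fail=14;  out ∅∪∅=∅
  n15('bdbbd'): parent n14 fail=11; on 'd' 11 → fail=12;  out {3}∪∅={3}
  n6('cbdbbd'): parent n5 fail=14; on 'd' 14 → fail=15;  out {0}∪{3}={0,3}

Scan:
i=0 'd': node 0→7
i=1 'd': node 7→9
i=2 'd': node 9→9 ·f
i=3 'c': node 9→10  → match P2@[1:3]
i=4 'b': node 10→2 ·f
i=5 'c': node 2→1 ·f
i=6 'b': node 1→2
i=7 'c': node 2→1 ·f
i=8 'c': node 1→1 ·f
i=9 'b': node 1→2
i=10 'd': node 2→3
i=11 'b': node 3→4
i=12 'b': node 4→5
i=13 'd': node 5→6  → match P0@[8:13],P3@[9:13]
i=14 'a': node 6→8 ·f  → match P1@[13:14]
i=15 'c': node 8→1 ·f
i=16 'c': node 1→1 ·f
i=17 'b': node 1→2
i=18 'b': node 2→11 ·f
i=19 'd': node 11→12
i=20 'b': node 12→13

All matches (sorted): [[3,2],[13,0],[13,3],[14,1]]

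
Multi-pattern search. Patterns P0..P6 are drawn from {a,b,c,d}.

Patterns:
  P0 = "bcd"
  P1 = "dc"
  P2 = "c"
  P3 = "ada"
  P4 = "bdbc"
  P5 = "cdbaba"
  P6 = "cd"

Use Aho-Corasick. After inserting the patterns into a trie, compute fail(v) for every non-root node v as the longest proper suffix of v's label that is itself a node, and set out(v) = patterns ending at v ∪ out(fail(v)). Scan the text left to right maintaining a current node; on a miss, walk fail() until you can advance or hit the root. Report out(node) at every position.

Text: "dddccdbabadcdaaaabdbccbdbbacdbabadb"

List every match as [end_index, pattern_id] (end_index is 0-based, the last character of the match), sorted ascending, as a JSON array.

Construct AC machine:
Trie (insert patterns):
  0='ε' goto a→7 b→1 c→6 d→4
  1='b' goto c→2 d→10
  2='bc' goto d→3
  3='bcd' goto ·  [P0 ends]
  4='d' goto c→5
  5='dc' goto ·  [P1 ends]
  6='c' goto d→13  [P2 ends]
  7='a' goto d→8
  8='ad' goto a→9
  9='ada' goto ·  [P3 ends]
  10='bd' goto b→11
  11='bdb' goto c→12
  12='bdbc' goto ·  [P4 ends]
  13='cd' goto b→14  [P6 ends]
  14='cdb' goto a→15
  15='cdba' goto b→16
  16='cdbab' goto a→17
  17='cdbaba' goto ·  [P5 ends]

BFS fail/out derivation:
  fail(1) 'b': from fail(0)=0 chase 'b': 0 ⇒ 0;  out=∅∪out(0)=∅
  fail(4) 'd': from fail(0)=0 chase 'd': 0 ⇒ 0;  out=∅∪out(0)=∅
  fail(6) 'c': from fail(0)=0 chase 'c': 0 ⇒ 0;  out={2}∪out(0)={2}
  fail(7) 'a': from fail(0)=0 chase 'a': 0 ⇒ 0;  out=∅∪out(0)=∅
  fail(2) 'bc': from fail(1)=0 chase 'c': 0 ⇒ 6;  out=∅∪out(6)={2}
  fail(5) 'dc': from fail(4)=0 chase 'c': 0 ⇒ 6;  out={1}∪out(6)={1,2}
  fail(8) 'ad': from fail(7)=0 chase 'd': 0 ⇒ 4;  out=∅∪out(4)=∅
  fail(10) 'bd': from fail(1)=0 chase 'd': 0 ⇒ 4;  out=∅∪out(4)=∅
  fail(13) 'cd': from fail(6)=0 chase 'd': 0 ⇒ 4;  out={6}∪out(4)={6}
  fail(3) 'bcd': from fail(2)=6 chase 'd': 6 ⇒ 13;  out={0}∪out(13)={0,6}
  fail(9) 'ada': from fail(8)=4 chase 'a': 4→0 ⇒ 7;  out={3}∪out(7)={3}
  fail(11) 'bdb': from fail(10)=4 chase 'b': 4→0 ⇒ 1;  out=∅∪out(1)=∅
  fail(14) 'cdb': from fail(13)=4 chase 'b': 4→0 ⇒ 1;  out=∅∪out(1)=∅
  fail(12) 'bdbc': from fail(11)=1 chase 'c': 1 ⇒ 2;  out={4}∪out(2)={2,4}
  fail(15) 'cdba': from fail(14)=1 chase 'a': 1→0 ⇒ 7;  out=∅∪out(7)=∅
  fail(16) 'cdbab': from fail(15)=7 chase 'b': 7→0 ⇒ 1;  out=∅∪out(1)=∅
  fail(17) 'cdbaba': from fail(16)=1 chase 'a': 1→0 ⇒ 7;  out={5}∪out(7)={5}

Text stream:
[0] read 'd'  n0⇒n4
[1] read 'd'  n4⇒n4 (fail-walked)
[2] read 'd'  n4⇒n4 (fail-walked)
[3] read 'c'  n4⇒n5  → match P1@[2:3],P2@[3:3]
[4] read 'c'  n5⇒n6 (fail-walked)  → match P2@[4:4]
[5] read 'd'  n6⇒n13  → match P6@[4:5]
[6] read 'b'  n13⇒n14
[7] read 'a'  n14⇒n15
[8] read 'b'  n15⇒n16
[9] read 'a'  n16⇒n17  → match P5@[4:9]
[10] read 'd'  n17⇒n8 (fail-walked)
[11] read 'c'  n8⇒n5 (fail-walked)  → match P1@[10:11],P2@[11:11]
[12] read 'd'  n5⇒n13 (fail-walked)  → match P6@[11:12]
[13] read 'a'  n13⇒n7 (fail-walked)
[14] read 'a'  n7⇒n7 (fail-walked)
[15] read 'a'  n7⇒n7 (fail-walked)
[16] read 'a'  n7⇒n7 (fail-walked)
[17] read 'b'  n7⇒n1 (fail-walked)
[18] read 'd'  n1⇒n10
[19] read 'b'  n10⇒n11
[20] read 'c'  n11⇒n12  → match P2@[20:20],P4@[17:20]
[21] read 'c'  n12⇒n6 (fail-walked)  → match P2@[21:21]
[22] read 'b'  n6⇒n1 (fail-walked)
[23] read 'd'  n1⇒n10
[24] read 'b'  n10⇒n11
[25] read 'b'  n11⇒n1 (fail-walked)
[26] read 'a'  n1⇒n7 (fail-walked)
[27] read 'c'  n7⇒n6 (fail-walked)  → match P2@[27:27]
[28] read 'd'  n6⇒n13  → match P6@[27:28]
[29] read 'b'  n13⇒n14
[30] read 'a'  n14⇒n15
[31] read 'b'  n15⇒n16
[32] read 'a'  n16⇒n17  → match P5@[27:32]
[33] read 'd'  n17⇒n8 (fail-walked)
[34] read 'b'  n8⇒n1 (fail-walked)

All matches (sorted): [[3,1],[3,2],[4,2],[5,6],[9,5],[11,1],[11,2],[12,6],[20,2],[20,4],[21,2],[27,2],[28,6],[32,5]]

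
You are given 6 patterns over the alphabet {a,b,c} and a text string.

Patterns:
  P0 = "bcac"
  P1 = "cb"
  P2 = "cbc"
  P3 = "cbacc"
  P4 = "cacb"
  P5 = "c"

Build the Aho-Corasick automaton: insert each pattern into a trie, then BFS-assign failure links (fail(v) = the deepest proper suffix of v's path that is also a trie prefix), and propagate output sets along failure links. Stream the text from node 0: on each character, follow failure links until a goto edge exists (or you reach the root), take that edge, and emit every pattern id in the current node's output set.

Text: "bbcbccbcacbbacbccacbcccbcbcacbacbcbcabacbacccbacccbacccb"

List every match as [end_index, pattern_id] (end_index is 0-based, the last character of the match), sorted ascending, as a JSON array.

Construct AC machine:
Trie (insert patterns):
  0='ε' goto b→1 c→5
  1='b' goto c→2
  2='bc' goto a→3
  3='bca' goto c→4
  4='bcac' goto ·  ←P0
  5='c' goto a→11 b→6  ←P5
  6='cb' goto a→8 c→7  ←P1
  7='cbc' goto ·  ←P2
  8='cba' goto c→9
  9='cbac' goto c→10
  10='cbacc' goto ·  ←P3
  11='ca' goto c→12
  12='cac' goto b→13
  13='cacb' goto ·  ←P4

Failure links (BFS by depth):
  n1('b'): parent n0 fail=0; on 'b' 0 → fail=0;  out ∅∪∅=∅
  n5('c'): parent n0 fail=0; on 'c' 0 → fail=0;  out {5}∪∅={5}
  n2('bc'): parent n1 fail=0; on 'c' 0 → fail=5;  out ∅∪{5}={5}
  n6('cb'): parent n5 fail=0; on 'b' 0 → fail=1;  out {1}∪∅={1}
  n11('ca'): parent n5 fail=0; on 'a' 0 → fail=0;  out ∅∪∅=∅
  n3('bca'): parent n2 fail=5; on 'a' 5 → fail=11;  out ∅∪∅=∅
  n7('cbc'): parent n6 fail=1; on 'c' 1 → fail=2;  out {2}∪{5}={2,5}
  n8('cba'): parent n6 fail=1; on 'a' 1→0 → fail=0;  out ∅∪∅=∅
  n12('cac'): parent n11 fail=0; on 'c' 0 → fail=5;  out ∅∪{5}={5}
  n4('bcac'): parent n3 fail=11; on 'c' 11 → fail=12;  out {0}∪{5}={0,5}
  n9('cbac'): parent n8 fail=0; on 'c' 0 → fail=5;  out ∅∪{5}={5}
  n13('cacb'): parent n12 fail=5; on 'b' 5 → fail=6;  out {4}∪{1}={1,4}
  n10('cbacc'): parent n9 fail=5; on 'c' 5→0 → fail=5;  out {3}∪{5}={3,5}

Run:
[0] read 'b'  n0⇒n1
[1] read 'b'  n1⇒n1 (fail-walked)
[2] read 'c'  n1⇒n2  emit P5@[2:2]
[3] read 'b'  n2⇒n6 (fail-walked)  emit P1@[2:3]
[4] read 'c'  n6⇒n7  emit P2@[2:4],P5@[4:4]
[5] read 'c'  n7⇒n5 (fail-walked)  emit P5@[5:5]
[6] read 'b'  n5⇒n6  emit P1@[5:6]
[7] read 'c'  n6⇒n7  emit P2@[5:7],P5@[7:7]
[8] read 'a'  n7⇒n3 (fail-walked)
[9] read 'c'  n3⇒n4  emit P0@[6:9],P5@[9:9]
[10] read 'b'  n4⇒n13 (fail-walked)  emit P1@[9:10],P4@[7:10]
[11] read 'b'  n13⇒n1 (fail-walked)
[12] read 'a'  n1⇒n0 (fail-walked)
[13] read 'c'  n0⇒n5  emit P5@[13:13]
[14] read 'b'  n5⇒n6  emit P1@[13:14]
[15] read 'c'  n6⇒n7  emit P2@[13:15],P5@[15:15]
[16] read 'c'  n7⇒n5 (fail-walked)  emit P5@[16:16]
[17] read 'a'  n5⇒n11
[18] read 'c'  n11⇒n12  emit P5@[18:18]
[19] read 'b'  n12⇒n13  emit P1@[18:19],P4@[16:19]
[20] read 'c'  n13⇒n7 (fail-walked)  emit P2@[18:20],P5@[20:20]
[21] read 'c'  n7⇒n5 (fail-walked)  emit P5@[21:21]
[22] read 'c'  n5⇒n5 (fail-walked)  emit P5@[22:22]
[23] read 'b'  n5⇒n6  emit P1@[22:23]
[24] read 'c'  n6⇒n7  emit P2@[22:24],P5@[24:24]
[25] read 'b'  n7⇒n6 (fail-walked)  emit P1@[24:25]
[26] read 'c'  n6⇒n7  emit P2@[24:26],P5@[26:26]
[27] read 'a'  n7⇒n3 (fail-walked)
[28] read 'c'  n3⇒n4  emit P0@[25:28],P5@[28:28]
[29] read 'b'  n4⇒n13 (fail-walked)  emit P1@[28:29],P4@[26:29]
[30] read 'a'  n13⇒n8 (fail-walked)
[31] read 'c'  n8⇒n9  emit P5@[31:31]
[32] read 'b'  n9⇒n6 (fail-walked)  emit P1@[31:32]
[33] read 'c'  n6⇒n7  emit P2@[31:33],P5@[33:33]
[34] read 'b'  n7⇒n6 (fail-walked)  emit P1@[33:34]
[35] read 'c'  n6⇒n7  emit P2@[33:35],P5@[35:35]
[36] read 'a'  n7⇒n3 (fail-walked)
[37] read 'b'  n3⇒n1 (fail-walked)
[38] read 'a'  n1⇒n0 (fail-walked)
[39] read 'c'  n0⇒n5  emit P5@[39:39]
[40] read 'b'  n5⇒n6  emit P1@[39:40]
[41] read 'a'  n6⇒n8
[42] read 'c'  n8⇒n9  emit P5@[42:42]
[43] read 'c'  n9⇒n10  emit P3@[39:43],P5@[43:43]
[44] read 'c'  n10⇒n5 (fail-walked)  emit P5@[44:44]
[45] read 'b'  n5⇒n6  emit P1@[44:45]
[46] read 'a'  n6⇒n8
[47] read 'c'  n8⇒n9  emit P5@[47:47]
[48] read 'c'  n9⇒n10  emit P3@[44:48],P5@[48:48]
[49] read 'c'  n10⇒n5 (fail-walked)  emit P5@[49:49]
[50] read 'b'  n5⇒n6  emit P1@[49:50]
[51] read 'a'  n6⇒n8
[52] read 'c'  n8⇒n9  emit P5@[52:52]
[53] read 'c'  n9⇒n10  emit P3@[49:53],P5@[53:53]
[54] read 'c'  n10⇒n5 (fail-walked)  emit P5@[54:54]
[55] read 'b'  n5⇒n6  emit P1@[54:55]

All matches (sorted): [[2,5],[3,1],[4,2],[4,5],[5,5],[6,1],[7,2],[7,5],[9,0],[9,5],[10,1],[10,4],[13,5],[14,1],[15,2],[15,5],[16,5],[18,5],[19,1],[19,4],[20,2],[20,5],[21,5],[22,5],[23,1],[24,2],[24,5],[25,1],[26,2],[26,5],[28,0],[28,5],[29,1],[29,4],[31,5],[32,1],[33,2],[33,5],[34,1],[35,2],[35,5],[39,5],[40,1],[42,5],[43,3],[43,5],[44,5],[45,1],[47,5],[48,3],[48,5],[49,5],[50,1],[52,5],[53,3],[53,5],[54,5],[55,1]]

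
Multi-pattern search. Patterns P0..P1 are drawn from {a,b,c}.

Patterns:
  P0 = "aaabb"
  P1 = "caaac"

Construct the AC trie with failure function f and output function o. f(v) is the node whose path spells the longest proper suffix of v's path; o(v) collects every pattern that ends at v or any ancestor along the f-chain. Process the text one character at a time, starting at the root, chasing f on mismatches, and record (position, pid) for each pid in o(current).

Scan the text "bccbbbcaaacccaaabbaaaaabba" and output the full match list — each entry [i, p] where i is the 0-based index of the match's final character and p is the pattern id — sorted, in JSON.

Build automaton:
Trie (insert patterns):
  n0 'ε': a→1 c→6
  n1 'a': a→2
  n2 'aa': a→3
  n3 'aaa': b→4
  n4 'aaab': b→5
  n5 'aaabb': ·  [P0 ends]
  n6 'c': a→7
  n7 'ca': a→8
  n8 'caa': a→9
  n9 'caaa': c→10
  n10 'caaac': ·  [P1 ends]

BFS fail/out derivation:
  fail(1) 'a': from fail(0)=0 chase 'a': 0 ⇒ 0;  out=∅∪out(0)=∅
  fail(6) 'c': from fail(0)=0 chase 'c': 0 ⇒ 0;  out=∅∪out(0)=∅
  fail(2) 'aa': from fail(1)=0 chase 'a': 0 ⇒ 1;  out=∅∪out(1)=∅
  fail(7) 'ca': from fail(6)=0 chase 'a': 0 ⇒ 1;  out=∅∪out(1)=∅
  fail(3) 'aaa': from fail(2)=1 chase 'a': 1 ⇒ 2;  out=∅∪out(2)=∅
  fail(8) 'caa': from fail(7)=1 chase 'a': 1 ⇒ 2;  out=∅∪out(2)=∅
  fail(4) 'aaab': from fail(3)=2 chase 'b': 2→1→0 ⇒ 0;  out=∅∪out(0)=∅
  fail(9) 'caaa': from fail(8)=2 chase 'a': 2 ⇒ 3;  out=∅∪out(3)=∅
  fail(5) 'aaabb': from fail(4)=0 chase 'b': 0 ⇒ 0;  out={0}∪out(0)={0}
  fail(10) 'caaac': from fail(9)=3 chase 'c': 3→2→1→0 ⇒ 6;  out={1}∪out(6)={1}

Text stream:
[0] read 'b'  n0⇒n0
[1] read 'c'  n0⇒n6
[2] read 'c'  n6⇒n6 ·f
[3] read 'b'  n6⇒n0 ·f
[4] read 'b'  n0⇒n0
[5] read 'b'  n0⇒n0
[6] read 'c'  n0⇒n6
[7] read 'a'  n6⇒n7
[8] read 'a'  n7⇒n8
[9] read 'a'  n8⇒n9
[10] read 'c'  n9⇒n10  → match P1@[6:10]
[11] read 'c'  n10⇒n6 ·f
[12] read 'c'  n6⇒n6 ·f
[13] read 'a'  n6⇒n7
[14] read 'a'  n7⇒n8
[15] read 'a'  n8⇒n9
[16] read 'b'  n9⇒n4 ·f
[17] read 'b'  n4⇒n5  → match P0@[13:17]
[18] read 'a'  n5⇒n1 ·f
[19] read 'a'  n1⇒n2
[20] read 'a'  n2⇒n3
[21] read 'a'  n3⇒n3 ·f
[22] read 'a'  n3⇒n3 ·f
[23] read 'b'  n3⇒n4
[24] read 'b'  n4⇒n5  → match P0@[20:24]
[25] read 'a'  n5⇒n1 ·f

Matches: [[10,1],[17,0],[24,0]]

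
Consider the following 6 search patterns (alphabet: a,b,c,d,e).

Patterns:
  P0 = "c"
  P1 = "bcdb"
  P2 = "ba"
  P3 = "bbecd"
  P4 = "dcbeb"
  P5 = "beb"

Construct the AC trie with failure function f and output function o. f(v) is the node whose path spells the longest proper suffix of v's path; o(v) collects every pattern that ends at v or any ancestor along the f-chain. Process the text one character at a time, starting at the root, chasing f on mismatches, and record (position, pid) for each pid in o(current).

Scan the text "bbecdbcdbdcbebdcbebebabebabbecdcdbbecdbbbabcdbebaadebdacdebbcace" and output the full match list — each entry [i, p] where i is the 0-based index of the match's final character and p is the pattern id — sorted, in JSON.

Construct AC machine:
Trie nodes:
  0='ε' goto b→2 c→1 d→11
  1='c' goto ·  [P0 ends]
  2='b' goto a→6 b→7 c→3 e→16
  3='bc' goto d→4
  4='bcd' goto b→5
  5='bcdb' goto ·  [P1 ends]
  6='ba' goto ·  [P2 ends]
  7='bb' goto e→8
  8='bbe' goto c→9
  9='bbec' goto d→10
  10='bbecd' goto ·  [P3 ends]
  11='d' goto c→12
  12='dc' goto b→13
  13='dcb' goto e→14
  14='dcbe' goto b→15
  15='dcbeb' goto ·  [P4 ends]
  16='be' goto b→17
  17='beb' goto ·  [P5 ends]

BFS fail/out derivation:
  n1('c'): parent n0 fail=0; on 'c' 0 → fail=0;  out {0}∪∅={0}
  n2('b'): parent n0 fail=0; on 'b' 0 → fail=0;  out ∅∪∅=∅
  n11('d'): parent n0 fail=0; on 'd' 0 → fail=0;  out ∅∪∅=∅
  n3('bc'): parent n2 fail=0; on 'c' 0 → fail=1;  out ∅∪{0}={0}
  n6('ba'): parent n2 fail=0; on 'a' 0 → fail=0;  out {2}∪∅={2}
  n7('bb'): parent n2 fail=0; on 'b' 0 → fail=2;  out ∅∪∅=∅
  n12('dc'): parent n11 fail=0; on 'c' 0 → fail=1;  out ∅∪{0}={0}
  n16('be'): parent n2 fail=0; on 'e' 0 → fail=0;  out ∅∪∅=∅
  n4('bcd'): parent n3 fail=1; on 'd' 1→0 → fail=11;  out ∅∪∅=∅
  n8('bbe'): parent n7 fail=2; on 'e' 2 → fail=16;  out ∅∪∅=∅
  n13('dcb'): parent n12 fail=1; on 'b' 1→0 → fail=2;  out ∅∪∅=∅
  n17('beb'): parent n16 fail=0; on 'b' 0 → fail=2;  out {5}∪∅={5}
  n5('bcdb'): parent n4 fail=11; on 'b' 11→0 → fail=2;  out {1}∪∅={1}
  n9('bbec'): parent n8 fail=16; on 'c' 16→0 → fail=1;  out ∅∪{0}={0}
  n14('dcbe'): parent n13 fail=2; on 'e' 2 → fail=16;  out ∅∪∅=∅
  n10('bbecd'): parent n9 fail=1; on 'd' 1→0 → fail=11;  out {3}∪∅={3}
  n15('dcbeb'): parent n14 fail=16; on 'b' 16 → fail=17;  out {4}∪{5}={4,5}

Scan:
i=0 'b': node 0→2
i=1 'b': node 2→7
i=2 'e': node 7→8
i=3 'c': node 8→9  emit P0@[3:3]
i=4 'd': node 9→10  emit P3@[0:4]
i=5 'b': node 10→2 (fail-walked)
i=6 'c': node 2→3  emit P0@[6:6]
i=7 'd': node 3→4
i=8 'b': node 4→5  emit P1@[5:8]
i=9 'd': node 5→11 (fail-walked)
i=10 'c': node 11→12  emit P0@[10:10]
i=11 'b': node 12→13
i=12 'e': node 13→14
i=13 'b': node 14→15  emit P4@[9:13],P5@[11:13]
i=14 'd': node 15→11 (fail-walked)
i=15 'c': node 11→12  emit P0@[15:15]
i=16 'b': node 12→13
i=17 'e': node 13→14
i=18 'b': node 14→15  emit P4@[14:18],P5@[16:18]
i=19 'e': node 15→16 (fail-walked)
i=20 'b': node 16→17  emit P5@[18:20]
i=21 'a': node 17→6 (fail-walked)  emit P2@[20:21]
i=22 'b': node 6→2 (fail-walked)
i=23 'e': node 2→16
i=24 'b': node 16→17  emit P5@[22:24]
i=25 'a': node 17→6 (fail-walked)  emit P2@[24:25]
i=26 'b': node 6→2 (fail-walked)
i=27 'b': node 2→7
i=28 'e': node 7→8
i=29 'c': node 8→9  emit P0@[29:29]
i=30 'd': node 9→10  emit P3@[26:30]
i=31 'c': node 10→12 (fail-walked)  emit P0@[31:31]
i=32 'd': node 12→11 (fail-walked)
i=33 'b': node 11→2 (fail-walked)
i=34 'b': node 2→7
i=35 'e': node 7→8
i=36 'c': node 8→9  emit P0@[36:36]
i=37 'd': node 9→10  emit P3@[33:37]
i=38 'b': node 10→2 (fail-walked)
i=39 'b': node 2→7
i=40 'b': node 7→7 (fail-walked)
i=41 'a': node 7→6 (fail-walked)  emit P2@[40:41]
i=42 'b': node 6→2 (fail-walked)
i=43 'c': node 2→3  emit P0@[43:43]
i=44 'd': node 3→4
i=45 'b': node 4→5  emit P1@[42:45]
i=46 'e': node 5→16 (fail-walked)
i=47 'b': node 16→17  emit P5@[45:47]
i=48 'a': node 17→6 (fail-walked)  emit P2@[47:48]
i=49 'a': node 6→0 (fail-walked)
i=50 'd': node 0→11
i=51 'e': node 11→0 (fail-walked)
i=52 'b': node 0→2
i=53 'd': node 2→11 (fail-walked)
i=54 'a': node 11→0 (fail-walked)
i=55 'c': node 0→1  emit P0@[55:55]
i=56 'd': node 1→11 (fail-walked)
i=57 'e': node 11→0 (fail-walked)
i=58 'b': node 0→2
i=59 'b': node 2→7
i=60 'c': node 7→3 (fail-walked)  emit P0@[60:60]
i=61 'a': node 3→0 (fail-walked)
i=62 'c': node 0→1  emit P0@[62:62]
i=63 'e': node 1→0 (fail-walked)

All matches (sorted): [[3,0],[4,3],[6,0],[8,1],[10,0],[13,4],[13,5],[15,0],[18,4],[18,5],[20,5],[21,2],[24,5],[25,2],[29,0],[30,3],[31,0],[36,0],[37,3],[41,2],[43,0],[45,1],[47,5],[48,2],[55,0],[60,0],[62,0]]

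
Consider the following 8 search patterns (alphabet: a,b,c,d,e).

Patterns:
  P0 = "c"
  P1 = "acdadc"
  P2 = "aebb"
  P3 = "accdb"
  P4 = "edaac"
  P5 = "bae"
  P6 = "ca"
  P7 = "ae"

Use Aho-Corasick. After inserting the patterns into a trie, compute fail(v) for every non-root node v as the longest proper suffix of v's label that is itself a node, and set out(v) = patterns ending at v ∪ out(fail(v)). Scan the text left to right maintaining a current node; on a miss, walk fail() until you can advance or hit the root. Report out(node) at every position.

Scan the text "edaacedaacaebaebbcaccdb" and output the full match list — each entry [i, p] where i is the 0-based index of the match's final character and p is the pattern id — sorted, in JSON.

Construct AC machine:
Trie nodes:
  0='ε' goto a→2 b→19 c→1 e→14
  1='c' goto a→22  ←P0
  2='a' goto c→3 e→8
  3='ac' goto c→11 d→4
  4='acd' goto a→5
  5='acda' goto d→6
  6='acdad' goto c→7
  7='acdadc' goto ·  ←P1
  8='ae' goto b→9  ←P7
  9='aeb' goto b→10
  10='aebb' goto ·  ←P2
  11='acc' goto d→12
  12='accd' goto b→13
  13='accdb' goto ·  ←P3
  14='e' goto d→15
  15='ed' goto a→16
  16='eda' goto a→17
  17='edaa' goto c→18
  18='edaac' goto ·  ←P4
  19='b' goto a→20
  20='ba' goto e→21
  21='bae' goto ·  ←P5
  22='ca' goto ·  ←P6

BFS fail/out derivation:
  n1('c'): parent n0 fail=0; on 'c' 0 → fail=0;  out {0}∪∅={0}
  n2('a'): parent n0 fail=0; on 'a' 0 → fail=0;  out ∅∪∅=∅
  n14('e'): parent n0 fail=0; on 'e' 0 → fail=0;  out ∅∪∅=∅
  n19('b'): parent n0 fail=0; on 'b' 0 → fail=0;  out ∅∪∅=∅
  n3('ac'): parent n2 fail=0; on 'c' 0 → fail=1;  out ∅∪{0}={0}
  n8('ae'): parent n2 fail=0; on 'e' 0 → fail=14;  out {7}∪∅={7}
  n15('ed'): parent n14 fail=0; on 'd' 0 → fail=0;  out ∅∪∅=∅
  n20('ba'): parent n19 fail=0; on 'a' 0 → fail=2;  out ∅∪∅=∅
  n22('ca'): parent n1 fail=0; on 'a' 0 → fail=2;  out {6}∪∅={6}
  n4('acd'): parent n3 fail=1; on 'd' 1→0 → fail=0;  out ∅∪∅=∅
  n9('aeb'): parent n8 fail=14; on 'b' 14→0 → fail=19;  out ∅∪∅=∅
  n11('acc'): parent n3 fail=1; on 'c' 1→0 → fail=1;  out ∅∪{0}={0}
  n16('eda'): parent n15 fail=0; on 'a' 0 → fail=2;  out ∅∪∅=∅
  n21('bae'): parent n20 fail=2; on 'e' 2 → fail=8;  out {5}∪{7}={5,7}
  n5('acda'): parent n4 fail=0; on 'a' 0 → fail=2;  out ∅∪∅=∅
  n10('aebb'): parent n9 fail=19; on 'b' 19→0 → fail=19;  out {2}∪∅={2}
  n12('accd'): parent n11 fail=1; on 'd' 1→0 → fail=0;  out ∅∪∅=∅
  n17('edaa'): parent n16 fail=2; on 'a' 2→0 → fail=2;  out ∅∪∅=∅
  n6('acdad'): parent n5 fail=2; on 'd' 2→0 → fail=0;  out ∅∪∅=∅
  n13('accdb'): parent n12 fail=0; on 'b' 0 → fail=19;  out {3}∪∅={3}
  n18('edaac'): parent n17 fail=2; on 'c' 2 → fail=3;  out {4}∪{0}={0,4}
  n7('acdadc'): parent n6 fail=0; on 'c' 0 → fail=1;  out {1}∪{0}={0,1}

Run:
[0] read 'e'  n0⇒n14
[1] read 'd'  n14⇒n15
[2] read 'a'  n15⇒n16
[3] read 'a'  n16⇒n17
[4] read 'c'  n17⇒n18  emit P0@[4:4],P4@[0:4]
[5] read 'e'  n18⇒n14 (via fail)
[6] read 'd'  n14⇒n15
[7] read 'a'  n15⇒n16
[8] read 'a'  n16⇒n17
[9] read 'c'  n17⇒n18  emit P0@[9:9],P4@[5:9]
[10] read 'a'  n18⇒n22 (via fail)  emit P6@[9:10]
[11] read 'e'  n22⇒n8 (via fail)  emit P7@[10:11]
[12] read 'b'  n8⇒n9
[13] read 'a'  n9⇒n20 (via fail)
[14] read 'e'  n20⇒n21  emit P5@[12:14],P7@[13:14]
[15] read 'b'  n21⇒n9 (via fail)
[16] read 'b'  n9⇒n10  emit P2@[13:16]
[17] read 'c'  n10⇒n1 (via fail)  emit P0@[17:17]
[18] read 'a'  n1⇒n22  emit P6@[17:18]
[19] read 'c'  n22⇒n3 (via fail)  emit P0@[19:19]
[20] read 'c'  n3⇒n11  emit P0@[20:20]
[21] read 'd'  n11⇒n12
[22] read 'b'  n12⇒n13  emit P3@[18:22]

Result: [[4,0],[4,4],[9,0],[9,4],[10,6],[11,7],[14,5],[14,7],[16,2],[17,0],[18,6],[19,0],[20,0],[22,3]]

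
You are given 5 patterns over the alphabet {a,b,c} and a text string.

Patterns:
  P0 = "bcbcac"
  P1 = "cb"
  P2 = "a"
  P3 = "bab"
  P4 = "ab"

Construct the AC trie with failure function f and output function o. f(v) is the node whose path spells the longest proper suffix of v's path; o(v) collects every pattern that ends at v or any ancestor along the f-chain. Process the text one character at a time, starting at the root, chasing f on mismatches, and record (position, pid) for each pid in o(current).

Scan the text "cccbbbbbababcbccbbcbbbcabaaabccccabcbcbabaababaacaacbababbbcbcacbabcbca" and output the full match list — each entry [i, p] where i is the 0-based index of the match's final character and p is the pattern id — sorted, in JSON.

Construct AC machine:
Trie nodes:
  n0 'ε': a→9 b→1 c→7
  n1 'b': a→10 c→2
  n2 'bc': b→3
  n3 'bcb': c→4
  n4 'bcbc': a→5
  n5 'bcbca': c→6
  n6 'bcbcac': ·  ←P0
  n7 'c': b→8
  n8 'cb': ·  ←P1
  n9 'a': b→12  ←P2
  n10 'ba': b→11
  n11 'bab': ·  ←P3
  n12 'ab': ·  ←P4

Failure links (BFS by depth):
  n1('b'): parent n0 fail=0; on 'b' 0 → fail=0;  out ∅∪∅=∅
  n7('c'): parent n0 fail=0; on 'c' 0 → fail=0;  out ∅∪∅=∅
  n9('a'): parent n0 fail=0; on 'a' 0 → fail=0;  out {2}∪∅={2}
  n2('bc'): parent n1 fail=0; on 'c' 0 → fail=7;  out ∅∪∅=∅
  n8('cb'): parent n7 fail=0; on 'b' 0 → fail=1;  out {1}∪∅={1}
  n10('ba'): parent n1 fail=0; on 'a' 0 → fail=9;  out ∅∪{2}={2}
  n12('ab'): parent n9 fail=0; on 'b' 0 → fail=1;  out {4}∪∅={4}
  n3('bcb'): parent n2 fail=7; on 'b' 7 → fail=8;  out ∅∪{1}={1}
  n11('bab'): parent n10 fail=9; on 'b' 9 → fail=12;  out {3}∪{4}={3,4}
  n4('bcbc'): parent n3 fail=8; on 'c' 8→1 → fail=2;  out ∅∪∅=∅
  n5('bcbca'): parent n4 fail=2; on 'a' 2→7→0 → fail=9;  out ∅∪{2}={2}
  n6('bcbcac'): parent n5 fail=9; on 'c' 9→0 → fail=7;  out {0}∪∅={0}

Scan:
pos 0 'c': at 7
pos 1 'c': at 7 ·f
pos 2 'c': at 7 ·f
pos 3 'b': at 8  ** P1@[2:3]
pos 4 'b': at 1 ·f
pos 5 'b': at 1 ·f
pos 6 'b': at 1 ·f
pos 7 'b': at 1 ·f
pos 8 'a': at 10  ** P2@[8:8]
pos 9 'b': at 11  ** P3@[7:9],P4@[8:9]
pos 10 'a': at 10 ·f  ** P2@[10:10]
pos 11 'b': at 11  ** P3@[9:11],P4@[10:11]
pos 12 'c': at 2 ·f
pos 13 'b': at 3  ** P1@[12:13]
pos 14 'c': at 4
pos 15 'c': at 7 ·f
pos 16 'b': at 8  ** P1@[15:16]
pos 17 'b': at 1 ·f
pos 18 'c': at 2
pos 19 'b': at 3  ** P1@[18:19]
pos 20 'b': at 1 ·f
pos 21 'b': at 1 ·f
pos 22 'c': at 2
pos 23 'a': at 9 ·f  ** P2@[23:23]
pos 24 'b': at 12  ** P4@[23:24]
pos 25 'a': at 10 ·f  ** P2@[25:25]
pos 26 'a': at 9 ·f  ** P2@[26:26]
pos 27 'a': at 9 ·f  ** P2@[27:27]
pos 28 'b': at 12  ** P4@[27:28]
pos 29 'c': at 2 ·f
pos 30 'c': at 7 ·f
pos 31 'c': at 7 ·f
pos 32 'c': at 7 ·f
pos 33 'a': at 9 ·f  ** P2@[33:33]
pos 34 'b': at 12  ** P4@[33:34]
pos 35 'c': at 2 ·f
pos 36 'b': at 3  ** P1@[35:36]
pos 37 'c': at 4
pos 38 'b': at 3 ·f  ** P1@[37:38]
pos 39 'a': at 10 ·f  ** P2@[39:39]
pos 40 'b': at 11  ** P3@[38:40],P4@[39:40]
pos 41 'a': at 10 ·f  ** P2@[41:41]
pos 42 'a': at 9 ·f  ** P2@[42:42]
pos 43 'b': at 12  ** P4@[42:43]
pos 44 'a': at 10 ·f  ** P2@[44:44]
pos 45 'b': at 11  ** P3@[43:45],P4@[44:45]
pos 46 'a': at 10 ·f  ** P2@[46:46]
pos 47 'a': at 9 ·f  ** P2@[47:47]
pos 48 'c': at 7 ·f
pos 49 'a': at 9 ·f  ** P2@[49:49]
pos 50 'a': at 9 ·f  ** P2@[50:50]
pos 51 'c': at 7 ·f
pos 52 'b': at 8  ** P1@[51:52]
pos 53 'a': at 10 ·f  ** P2@[53:53]
pos 54 'b': at 11  ** P3@[52:54],P4@[53:54]
pos 55 'a': at 10 ·f  ** P2@[55:55]
pos 56 'b': at 11  ** P3@[54:56],P4@[55:56]
pos 57 'b': at 1 ·f
pos 58 'b': at 1 ·f
pos 59 'c': at 2
pos 60 'b': at 3  ** P1@[59:60]
pos 61 'c': at 4
pos 62 'a': at 5  ** P2@[62:62]
pos 63 'c': at 6  ** P0@[58:63]
pos 64 'b': at 8 ·f  ** P1@[63:64]
pos 65 'a': at 10 ·f  ** P2@[65:65]
pos 66 'b': at 11  ** P3@[64:66],P4@[65:66]
pos 67 'c': at 2 ·f
pos 68 'b': at 3  ** P1@[67:68]
pos 69 'c': at 4
pos 70 'a': at 5  ** P2@[70:70]

Result: [[3,1],[8,2],[9,3],[9,4],[10,2],[11,3],[11,4],[13,1],[16,1],[19,1],[23,2],[24,4],[25,2],[26,2],[27,2],[28,4],[33,2],[34,4],[36,1],[38,1],[39,2],[40,3],[40,4],[41,2],[42,2],[43,4],[44,2],[45,3],[45,4],[46,2],[47,2],[49,2],[50,2],[52,1],[53,2],[54,3],[54,4],[55,2],[56,3],[56,4],[60,1],[62,2],[63,0],[64,1],[65,2],[66,3],[66,4],[68,1],[70,2]]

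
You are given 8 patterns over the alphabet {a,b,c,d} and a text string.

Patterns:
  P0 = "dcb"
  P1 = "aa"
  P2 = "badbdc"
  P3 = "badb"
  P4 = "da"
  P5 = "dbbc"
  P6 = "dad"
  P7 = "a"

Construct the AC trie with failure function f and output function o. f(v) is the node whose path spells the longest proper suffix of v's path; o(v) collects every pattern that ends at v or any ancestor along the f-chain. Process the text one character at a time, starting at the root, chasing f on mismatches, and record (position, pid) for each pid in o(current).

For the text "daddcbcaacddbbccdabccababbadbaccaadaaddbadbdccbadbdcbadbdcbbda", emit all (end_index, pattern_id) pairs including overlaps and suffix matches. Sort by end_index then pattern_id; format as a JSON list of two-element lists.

Build:
Trie nodes:
  n0 'ε': a→4 b→6 d→1
  n1 'd': a→12 b→13 c→2
  n2 'dc': b→3
  n3 'dcb': ·  ←P0
  n4 'a': a→5  ←P7
  n5 'aa': ·  ←P1
  n6 'b': a→7
  n7 'ba': d→8
  n8 'bad': b→9
  n9 'badb': d→10  ←P3
  n10 'badbd': c→11
  n11 'badbdc': ·  ←P2
  n12 'da': d→16  ←P4
  n13 'db': b→14
  n14 'dbb': c→15
  n15 'dbbc': ·  ←P5
  n16 'dad': ·  ←P6

Failure links (BFS by depth):
  fail(1) 'd': from fail(0)=0 chase 'd': 0 ⇒ 0;  out=∅∪out(0)=∅
  fail(4) 'a': from fail(0)=0 chase 'a': 0 ⇒ 0;  out={7}∪out(0)={7}
  fail(6) 'b': from fail(0)=0 chase 'b': 0 ⇒ 0;  out=∅∪out(0)=∅
  fail(2) 'dc': from fail(1)=0 chase 'c': 0 ⇒ 0;  out=∅∪out(0)=∅
  fail(5) 'aa': from fail(4)=0 chase 'a': 0 ⇒ 4;  out={1}∪out(4)={1,7}
  fail(7) 'ba': from fail(6)=0 chase 'a': 0 ⇒ 4;  out=∅∪out(4)={7}
  fail(12) 'da': from fail(1)=0 chase 'a': 0 ⇒ 4;  out={4}∪out(4)={4,7}
  fail(13) 'db': from fail(1)=0 chase 'b': 0 ⇒ 6;  out=∅∪out(6)=∅
  fail(3) 'dcb': from fail(2)=0 chase 'b': 0 ⇒ 6;  out={0}∪out(6)={0}
  fail(8) 'bad': from fail(7)=4 chase 'd': 4→0 ⇒ 1;  out=∅∪out(1)=∅
  fail(14) 'dbb': from fail(13)=6 chase 'b': 6→0 ⇒ 6;  out=∅∪out(6)=∅
  fail(16) 'dad': from fail(12)=4 chase 'd': 4→0 ⇒ 1;  out={6}∪out(1)={6}
  fail(9) 'badb': from fail(8)=1 chase 'b': 1 ⇒ 13;  out={3}∪out(13)={3}
  fail(15) 'dbbc': from fail(14)=6 chase 'c': 6→0 ⇒ 0;  out={5}∪out(0)={5}
  fail(10) 'badbd': from fail(9)=13 chase 'd': 13→6→0 ⇒ 1;  out=∅∪out(1)=∅
  fail(11) 'badbdc': from fail(10)=1 chase 'c': 1 ⇒ 2;  out={2}∪out(2)={2}

Scan:
pos 0 'd': at 1
pos 1 'a': at 12  emit P4@[0:1],P7@[1:1]
pos 2 'd': at 16  emit P6@[0:2]
pos 3 'd': at 1 ·f
pos 4 'c': at 2
pos 5 'b': at 3  emit P0@[3:5]
pos 6 'c': at 0 ·f
pos 7 'a': at 4  emit P7@[7:7]
pos 8 'a': at 5  emit P1@[7:8],P7@[8:8]
pos 9 'c': at 0 ·f
pos 10 'd': at 1
pos 11 'd': at 1 ·f
pos 12 'b': at 13
pos 13 'b': at 14
pos 14 'c': at 15  emit P5@[11:14]
pos 15 'c': at 0 ·f
pos 16 'd': at 1
pos 17 'a': at 12  emit P4@[16:17],P7@[17:17]
pos 18 'b': at 6 ·f
pos 19 'c': at 0 ·f
pos 20 'c': at 0
pos 21 'a': at 4  emit P7@[21:21]
pos 22 'b': at 6 ·f
pos 23 'a': at 7  emit P7@[23:23]
pos 24 'b': at 6 ·f
pos 25 'b': at 6 ·f
pos 26 'a': at 7  emit P7@[26:26]
pos 27 'd': at 8
pos 28 'b': at 9  emit P3@[25:28]
pos 29 'a': at 7 ·f  emit P7@[29:29]
pos 30 'c': at 0 ·f
pos 31 'c': at 0
pos 32 'a': at 4  emit P7@[32:32]
pos 33 'a': at 5  emit P1@[32:33],P7@[33:33]
pos 34 'd': at 1 ·f
pos 35 'a': at 12  emit P4@[34:35],P7@[35:35]
pos 36 'a': at 5 ·f  emit P1@[35:36],P7@[36:36]
pos 37 'd': at 1 ·f
pos 38 'd': at 1 ·f
pos 39 'b': at 13
pos 40 'a': at 7 ·f  emit P7@[40:40]
pos 41 'd': at 8
pos 42 'b': at 9  emit P3@[39:42]
pos 43 'd': at 10
pos 44 'c': at 11  emit P2@[39:44]
pos 45 'c': at 0 ·f
pos 46 'b': at 6
pos 47 'a': at 7  emit P7@[47:47]
pos 48 'd': at 8
pos 49 'b': at 9  emit P3@[46:49]
pos 50 'd': at 10
pos 51 'c': at 11  emit P2@[46:51]
pos 52 'b': at 3 ·f  emit P0@[50:52]
pos 53 'a': at 7 ·f  emit P7@[53:53]
pos 54 'd': at 8
pos 55 'b': at 9  emit P3@[52:55]
pos 56 'd': at 10
pos 57 'c': at 11  emit P2@[52:57]
pos 58 'b': at 3 ·f  emit P0@[56:58]
pos 59 'b': at 6 ·f
pos 60 'd': at 1 ·f
pos 61 'a': at 12  emit P4@[60:61],P7@[61:61]

Result: [[1,4],[1,7],[2,6],[5,0],[7,7],[8,1],[8,7],[14,5],[17,4],[17,7],[21,7],[23,7],[26,7],[28,3],[29,7],[32,7],[33,1],[33,7],[35,4],[35,7],[36,1],[36,7],[40,7],[42,3],[44,2],[47,7],[49,3],[51,2],[52,0],[53,7],[55,3],[57,2],[58,0],[61,4],[61,7]]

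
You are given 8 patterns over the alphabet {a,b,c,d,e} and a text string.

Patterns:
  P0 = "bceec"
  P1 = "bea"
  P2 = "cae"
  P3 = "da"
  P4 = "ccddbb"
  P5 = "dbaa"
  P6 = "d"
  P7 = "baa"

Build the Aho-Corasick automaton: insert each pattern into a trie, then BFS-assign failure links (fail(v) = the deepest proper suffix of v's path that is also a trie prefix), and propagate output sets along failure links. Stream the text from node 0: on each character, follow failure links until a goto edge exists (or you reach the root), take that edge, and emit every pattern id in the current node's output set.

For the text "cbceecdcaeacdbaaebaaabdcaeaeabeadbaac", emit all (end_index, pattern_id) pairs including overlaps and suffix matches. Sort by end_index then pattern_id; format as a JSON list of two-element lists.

Build:
Trie nodes:
  0='ε' goto b→1 c→8 d→11
  1='b' goto a→21 c→2 e→6
  2='bc' goto e→3
  3='bce' goto e→4
  4='bcee' goto c→5
  5='bceec' goto ·  ←P0
  6='be' goto a→7
  7='bea' goto ·  ←P1
  8='c' goto a→9 c→13
  9='ca' goto e→10
  10='cae' goto ·  ←P2
  11='d' goto a→12 b→18  ←P6
  12='da' goto ·  ←P3
  13='cc' goto d→14
  14='ccd' goto d→15
  15='ccdd' goto b→16
  16='ccddb' goto b→17
  17='ccddbb' goto ·  ←P4
  18='db' goto a→19
  19='dba' goto a→20
  20='dbaa' goto ·  ←P5
  21='ba' goto a→22
  22='baa' goto ·  ←P7

Failure links (BFS by depth):
  n1('b'): parent n0 fail=0; on 'b' 0 → fail=0;  out ∅∪∅=∅
  n8('c'): parent n0 fail=0; on 'c' 0 → fail=0;  out ∅∪∅=∅
  n11('d'): parent n0 fail=0; on 'd' 0 → fail=0;  out {6}∪∅={6}
  n2('bc'): parent n1 fail=0; on 'c' 0 → fail=8;  out ∅∪∅=∅
  n6('be'): parent n1 fail=0; on 'e' 0 → fail=0;  out ∅∪∅=∅
  n9('ca'): parent n8 fail=0; on 'a' 0 → fail=0;  out ∅∪∅=∅
  n12('da'): parent n11 fail=0; on 'a' 0 → fail=0;  out {3}∪∅={3}
  n13('cc'): parent n8 fail=0; on 'c' 0 → fail=8;  out ∅∪∅=∅
  n18('db'): parent n11 fail=0; on 'b' 0 → fail=1;  out ∅∪∅=∅
  n21('ba'): parent n1 fail=0; on 'a' 0 → fail=0;  out ∅∪∅=∅
  n3('bce'): parent n2 fail=8; on 'e' 8→0 → fail=0;  out ∅∪∅=∅
  n7('bea'): parent n6 fail=0; on 'a' 0 → fail=0;  out {1}∪∅={1}
  n10('cae'): parent n9 fail=0; on 'e' 0 → fail=0;  out {2}∪∅={2}
  n14('ccd'): parent n13 fail=8; on 'd' 8→0 → fail=11;  out ∅∪{6}={6}
  n19('dba'): parent n18 fail=1; on 'a' 1 → fail=21;  out ∅∪∅=∅
  n22('baa'): parent n21 fail=0; on 'a' 0 → fail=0;  out {7}∪∅={7}
  n4('bcee'): parent n3 fail=0; on 'e' 0 → fail=0;  out ∅∪∅=∅
  n15('ccdd'): parent n14 fail=11; on 'd' 11→0 → fail=11;  out ∅∪{6}={6}
  n20('dbaa'): parent n19 fail=21; on 'a' 21 → fail=22;  out {5}∪{7}={5,7}
  n5('bceec'): parent n4 fail=0; on 'c' 0 → fail=8;  out {0}∪∅={0}
  n16('ccddb'): parent n15 fail=11; on 'b' 11 → fail=18;  out ∅∪∅=∅
  n17('ccddbb'): parent n16 fail=18; on 'b' 18→1→0 → fail=1;  out {4}∪∅={4}

Text stream:
[0] read 'c'  n0⇒n8
[1] read 'b'  n8⇒n1 (fail-walked)
[2] read 'c'  n1⇒n2
[3] read 'e'  n2⇒n3
[4] read 'e'  n3⇒n4
[5] read 'c'  n4⇒n5  ** P0@[1:5]
[6] read 'd'  n5⇒n11 (fail-walked)  ** P6@[6:6]
[7] read 'c'  n11⇒n8 (fail-walked)
[8] read 'a'  n8⇒n9
[9] read 'e'  n9⇒n10  ** P2@[7:9]
[10] read 'a'  n10⇒n0 (fail-walked)
[11] read 'c'  n0⇒n8
[12] read 'd'  n8⇒n11 (fail-walked)  ** P6@[12:12]
[13] read 'b'  n11⇒n18
[14] read 'a'  n18⇒n19
[15] read 'a'  n19⇒n20  ** P5@[12:15],P7@[13:15]
[16] read 'e'  n20⇒n0 (fail-walked)
[17] read 'b'  n0⇒n1
[18] read 'a'  n1⇒n21
[19] read 'a'  n21⇒n22  ** P7@[17:19]
[20] read 'a'  n22⇒n0 (fail-walked)
[21] read 'b'  n0⇒n1
[22] read 'd'  n1⇒n11 (fail-walked)  ** P6@[22:22]
[23] read 'c'  n11⇒n8 (fail-walked)
[24] read 'a'  n8⇒n9
[25] read 'e'  n9⇒n10  ** P2@[23:25]
[26] read 'a'  n10⇒n0 (fail-walked)
[27] read 'e'  n0⇒n0
[28] read 'a'  n0⇒n0
[29] read 'b'  n0⇒n1
[30] read 'e'  n1⇒n6
[31] read 'a'  n6⇒n7  ** P1@[29:31]
[32] read 'd'  n7⇒n11 (fail-walked)  ** P6@[32:32]
[33] read 'b'  n11⇒n18
[34] read 'a'  n18⇒n19
[35] read 'a'  n19⇒n20  ** P5@[32:35],P7@[33:35]
[36] read 'c'  n20⇒n8 (fail-walked)

Matches: [[5,0],[6,6],[9,2],[12,6],[15,5],[15,7],[19,7],[22,6],[25,2],[31,1],[32,6],[35,5],[35,7]]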